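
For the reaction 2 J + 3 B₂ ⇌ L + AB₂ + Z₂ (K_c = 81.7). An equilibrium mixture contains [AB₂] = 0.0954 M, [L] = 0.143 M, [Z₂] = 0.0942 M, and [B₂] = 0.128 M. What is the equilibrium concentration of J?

At equilibrium, K_c = [L]·[AB₂]·[Z₂] / ([J]²·[B₂]³) = 81.7.
(0.143)·(0.0954)·(0.0942) / (([J])²·(0.128)³) = 81.7
[J]² = 0.00750 ⇒ [J] = 0.0866 M

[J] = 0.0866 M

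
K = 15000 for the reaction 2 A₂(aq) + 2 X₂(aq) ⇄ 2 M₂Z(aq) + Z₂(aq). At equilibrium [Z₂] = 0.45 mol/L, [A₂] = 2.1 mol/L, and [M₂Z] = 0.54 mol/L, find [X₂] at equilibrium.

[X₂] = 0.0014 mol/L

At equilibrium, K = [M₂Z]²·[Z₂] / ([A₂]²·[X₂]²) = 15000.
(0.54)²·(0.45) / ((2.1)²·([X₂])²) = 15000
[X₂]² = 1.98e-6 ⇒ [X₂] = 0.0014 mol/L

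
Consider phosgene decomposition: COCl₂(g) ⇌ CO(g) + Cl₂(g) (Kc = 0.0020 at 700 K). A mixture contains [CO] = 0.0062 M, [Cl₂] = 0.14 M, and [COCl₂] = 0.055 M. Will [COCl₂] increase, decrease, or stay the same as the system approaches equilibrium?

Qc = [CO]·[Cl₂] / [COCl₂] = (0.0062)·(0.14) / (0.055) = 0.016
Qc = 0.016 > Kc = 0.0020: net reverse reaction.
COCl₂ is a reactant, so it increases.

increase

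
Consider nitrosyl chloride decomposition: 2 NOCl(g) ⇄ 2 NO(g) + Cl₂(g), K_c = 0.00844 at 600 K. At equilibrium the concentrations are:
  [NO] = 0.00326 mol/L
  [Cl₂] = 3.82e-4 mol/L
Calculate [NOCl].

At equilibrium, K_c = [NO]²·[Cl₂] / [NOCl]² = 0.00844.
(0.00326)²·(3.82e-4) / ([NOCl])² = 0.00844
[NOCl]² = 4.81e-7 ⇒ [NOCl] = 6.94e-4 mol/L

[NOCl] = 6.94e-4 mol/L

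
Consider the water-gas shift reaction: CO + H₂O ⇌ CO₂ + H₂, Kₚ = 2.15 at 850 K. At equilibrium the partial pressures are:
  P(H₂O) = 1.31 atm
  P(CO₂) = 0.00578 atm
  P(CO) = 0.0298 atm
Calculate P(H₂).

P(H₂) = 14.5 atm

At equilibrium, Kₚ = P(CO₂)·P(H₂) / (P(CO)·P(H₂O)) = 2.15.
(0.00578)·(P(H₂)) / ((0.0298)·(1.31)) = 2.15
P(H₂) = 14.5 atm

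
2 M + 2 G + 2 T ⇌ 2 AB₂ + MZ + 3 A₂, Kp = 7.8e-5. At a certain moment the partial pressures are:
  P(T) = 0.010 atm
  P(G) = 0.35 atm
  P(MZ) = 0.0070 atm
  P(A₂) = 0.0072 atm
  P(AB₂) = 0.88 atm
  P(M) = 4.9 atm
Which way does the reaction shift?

Qp = P(AB₂)²·P(MZ)·P(A₂)³ / (P(M)²·P(G)²·P(T)²) = (0.88)²·(0.0070)·(0.0072)³ / ((4.9)²·(0.35)²·(0.010)²) = 6.9e-6
Qp = 6.9e-6 < Kp = 7.8e-5, so the forward reaction proceeds.

forward (toward products)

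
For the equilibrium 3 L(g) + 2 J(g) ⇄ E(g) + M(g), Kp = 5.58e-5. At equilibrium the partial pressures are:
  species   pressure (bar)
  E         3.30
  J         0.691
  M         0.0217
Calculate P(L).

At equilibrium, Kp = P(E)·P(M) / (P(L)³·P(J)²) = 5.58e-5.
(3.30)·(0.0217) / ((P(L))³·(0.691)²) = 5.58e-5
P(L)³ = 2690 ⇒ P(L) = 13.9 bar

P(L) = 13.9 bar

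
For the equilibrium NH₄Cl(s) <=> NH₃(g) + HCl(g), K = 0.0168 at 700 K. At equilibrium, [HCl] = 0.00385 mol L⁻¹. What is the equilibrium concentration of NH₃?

(NH₄Cl is a pure solid — omitted from K.)
At equilibrium, K = [NH₃]·[HCl] = 0.0168.
([NH₃])·(0.00385) = 0.0168
[NH₃] = 4.36 mol L⁻¹

[NH₃] = 4.36 mol L⁻¹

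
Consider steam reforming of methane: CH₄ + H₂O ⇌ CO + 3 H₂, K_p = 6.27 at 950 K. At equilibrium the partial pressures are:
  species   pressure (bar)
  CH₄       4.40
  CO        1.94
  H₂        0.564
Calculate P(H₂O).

At equilibrium, K_p = P(CO)·P(H₂)³ / (P(CH₄)·P(H₂O)) = 6.27.
(1.94)·(0.564)³ / ((4.40)·(P(H₂O))) = 6.27
P(H₂O) = 0.0126 bar

P(H₂O) = 0.0126 bar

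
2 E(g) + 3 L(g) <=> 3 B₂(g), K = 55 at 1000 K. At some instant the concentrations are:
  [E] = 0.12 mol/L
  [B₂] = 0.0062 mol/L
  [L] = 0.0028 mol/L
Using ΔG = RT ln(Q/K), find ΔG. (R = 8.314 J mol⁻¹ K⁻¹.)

Q = [B₂]³ / ([E]²·[L]³) = (0.0062)³ / ((0.12)²·(0.0028)³) = 754
ΔG = RT ln(Q/K) = (8.314 J mol⁻¹ K⁻¹)(1000 K) × ln(754/55)
   = (8.314 kJ/mol)(2.618) = 21.8 kJ/mol
ΔG > 0, so the forward reaction is non-spontaneous (proceeds in reverse).

ΔG = 21.8 kJ/mol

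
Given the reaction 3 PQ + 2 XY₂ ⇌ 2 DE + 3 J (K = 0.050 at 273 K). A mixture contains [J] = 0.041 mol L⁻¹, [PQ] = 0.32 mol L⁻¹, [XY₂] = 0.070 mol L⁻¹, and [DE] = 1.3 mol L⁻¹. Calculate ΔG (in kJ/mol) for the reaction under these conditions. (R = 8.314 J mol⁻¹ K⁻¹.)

ΔG = 6.07 kJ/mol

Q = [DE]²·[J]³ / ([PQ]³·[XY₂]²) = (1.3)²·(0.041)³ / ((0.32)³·(0.070)²) = 0.725
ΔG = RT ln(Q/K) = (8.314 J mol⁻¹ K⁻¹)(273 K) × ln(0.725/0.050)
   = (2.270 kJ/mol)(2.674) = 6.07 kJ/mol
ΔG > 0, so the forward reaction is non-spontaneous (proceeds in reverse).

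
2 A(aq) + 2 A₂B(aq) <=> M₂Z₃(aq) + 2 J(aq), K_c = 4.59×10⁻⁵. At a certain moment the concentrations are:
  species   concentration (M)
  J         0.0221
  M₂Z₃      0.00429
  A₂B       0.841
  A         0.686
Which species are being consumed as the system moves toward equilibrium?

Q_c = [M₂Z₃]·[J]² / ([A]²·[A₂B]²) = (0.00429)·(0.0221)² / ((0.686)²·(0.841)²) = 6.30×10⁻⁶
Q_c = 6.30×10⁻⁶ < K_c = 4.59×10⁻⁵: net forward reaction.

A, A₂B (reactants)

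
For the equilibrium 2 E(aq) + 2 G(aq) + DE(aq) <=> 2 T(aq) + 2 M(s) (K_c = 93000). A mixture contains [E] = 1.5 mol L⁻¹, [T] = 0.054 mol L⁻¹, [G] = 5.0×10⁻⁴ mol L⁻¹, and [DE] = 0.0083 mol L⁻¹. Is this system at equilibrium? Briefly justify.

(M is a pure solid — omitted from Q_c.)
Q_c = [T]² / ([E]²·[G]²·[DE]) = (0.054)² / ((1.5)²·(5.0×10⁻⁴)²·(0.0083)) = 6.2×10⁵
Q_c = 6.2×10⁵ > K_c = 93000: net reverse reaction.

no; Q > K, reaction proceeds in reverse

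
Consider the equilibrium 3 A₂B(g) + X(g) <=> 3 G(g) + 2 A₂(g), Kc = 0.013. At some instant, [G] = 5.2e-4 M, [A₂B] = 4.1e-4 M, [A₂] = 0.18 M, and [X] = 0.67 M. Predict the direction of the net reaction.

Qc = [G]³·[A₂]² / ([A₂B]³·[X]) = (5.2e-4)³·(0.18)² / ((4.1e-4)³·(0.67)) = 0.099
Qc = 0.099 > Kc = 0.013, so the reverse reaction proceeds.

reverse (toward reactants)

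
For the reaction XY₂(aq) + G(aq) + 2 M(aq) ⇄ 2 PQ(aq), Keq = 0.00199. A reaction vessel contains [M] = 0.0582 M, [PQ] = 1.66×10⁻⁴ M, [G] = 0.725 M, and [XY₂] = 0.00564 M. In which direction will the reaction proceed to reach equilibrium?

at equilibrium

Q = [PQ]² / ([XY₂]·[G]·[M]²) = (1.66×10⁻⁴)² / ((0.00564)·(0.725)·(0.0582)²) = 0.00199
Q = 0.00199 = Keq, so the system is already at equilibrium.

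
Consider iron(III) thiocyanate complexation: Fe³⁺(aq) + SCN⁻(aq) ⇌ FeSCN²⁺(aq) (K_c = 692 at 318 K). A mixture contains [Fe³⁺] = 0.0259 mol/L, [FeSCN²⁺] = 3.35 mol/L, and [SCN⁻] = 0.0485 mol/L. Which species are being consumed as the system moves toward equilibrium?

FeSCN²⁺ (products)

Q_c = [FeSCN²⁺] / ([Fe³⁺]·[SCN⁻]) = (3.35) / ((0.0259)·(0.0485)) = 2670
Q_c = 2670 > K_c = 692: net reverse reaction.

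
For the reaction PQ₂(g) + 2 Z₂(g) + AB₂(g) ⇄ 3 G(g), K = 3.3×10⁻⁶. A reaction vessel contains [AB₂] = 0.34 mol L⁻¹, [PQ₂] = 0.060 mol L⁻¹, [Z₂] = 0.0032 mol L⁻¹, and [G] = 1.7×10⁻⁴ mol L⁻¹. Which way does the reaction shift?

Q = [G]³ / ([PQ₂]·[Z₂]²·[AB₂]) = (1.7×10⁻⁴)³ / ((0.060)·(0.0032)²·(0.34)) = 2.4×10⁻⁵
Q = 2.4×10⁻⁵ > K = 3.3×10⁻⁶, so the reverse reaction proceeds.

to the left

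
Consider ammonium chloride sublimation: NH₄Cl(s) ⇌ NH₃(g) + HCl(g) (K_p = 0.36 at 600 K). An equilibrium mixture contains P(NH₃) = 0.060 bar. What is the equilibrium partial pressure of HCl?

(NH₄Cl is a pure solid — omitted from K_p.)
At equilibrium, K_p = P(NH₃)·P(HCl) = 0.36.
(0.060)·(P(HCl)) = 0.36
P(HCl) = 6.00 = 6.0 bar

P(HCl) = 6.0 bar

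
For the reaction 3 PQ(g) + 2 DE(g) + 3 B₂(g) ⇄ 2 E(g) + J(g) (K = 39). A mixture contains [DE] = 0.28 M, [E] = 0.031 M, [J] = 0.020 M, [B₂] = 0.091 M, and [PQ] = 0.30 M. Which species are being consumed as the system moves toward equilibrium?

PQ, DE, B₂ (reactants)

Q = [E]²·[J] / ([PQ]³·[DE]²·[B₂]³) = (0.031)²·(0.020) / ((0.30)³·(0.28)²·(0.091)³) = 12
Q = 12 < K = 39: net forward reaction.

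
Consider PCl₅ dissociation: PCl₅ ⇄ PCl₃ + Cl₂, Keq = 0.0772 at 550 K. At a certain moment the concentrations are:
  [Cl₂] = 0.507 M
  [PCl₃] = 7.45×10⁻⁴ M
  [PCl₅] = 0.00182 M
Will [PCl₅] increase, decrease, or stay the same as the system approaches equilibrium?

Q = [PCl₃]·[Cl₂] / [PCl₅] = (7.45×10⁻⁴)·(0.507) / (0.00182) = 0.208
Q = 0.208 > Keq = 0.0772: net reverse reaction.
PCl₅ is a reactant, so it increases.

increase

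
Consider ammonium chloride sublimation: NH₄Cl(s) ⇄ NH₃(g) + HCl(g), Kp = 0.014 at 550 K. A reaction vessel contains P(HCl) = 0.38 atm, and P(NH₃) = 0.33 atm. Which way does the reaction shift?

reverse (toward reactants)

(NH₄Cl is a pure solid — omitted from Qp.)
Qp = P(NH₃)·P(HCl) = (0.33)·(0.38) = 0.13
Qp = 0.13 > Kp = 0.014, so the reverse reaction proceeds.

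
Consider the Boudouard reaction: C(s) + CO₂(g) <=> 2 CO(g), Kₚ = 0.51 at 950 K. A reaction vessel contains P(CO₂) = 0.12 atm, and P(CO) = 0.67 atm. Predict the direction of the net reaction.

reverse (toward reactants)

(C is a pure solid — omitted from Qₚ.)
Qₚ = P(CO)² / P(CO₂) = (0.67)² / (0.12) = 3.7
Qₚ = 3.7 > Kₚ = 0.51, so the reverse reaction proceeds.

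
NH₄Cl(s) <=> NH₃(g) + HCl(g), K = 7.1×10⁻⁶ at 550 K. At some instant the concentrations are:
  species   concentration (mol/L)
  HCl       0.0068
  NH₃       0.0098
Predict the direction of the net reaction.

toward reactants

(NH₄Cl is a pure solid — omitted from Q.)
Q = [NH₃]·[HCl] = (0.0098)·(0.0068) = 6.7×10⁻⁵
Q = 6.7×10⁻⁵ > K = 7.1×10⁻⁶, so the reverse reaction proceeds.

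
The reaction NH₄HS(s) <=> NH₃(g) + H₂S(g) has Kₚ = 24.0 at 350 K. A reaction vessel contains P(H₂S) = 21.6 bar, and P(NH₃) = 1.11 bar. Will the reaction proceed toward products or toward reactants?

(NH₄HS is a pure solid — omitted from Qₚ.)
Qₚ = P(NH₃)·P(H₂S) = (1.11)·(21.6) = 24.0
Qₚ = 24.0 = Kₚ, so the system is already at equilibrium.

neither direction; the system is at equilibrium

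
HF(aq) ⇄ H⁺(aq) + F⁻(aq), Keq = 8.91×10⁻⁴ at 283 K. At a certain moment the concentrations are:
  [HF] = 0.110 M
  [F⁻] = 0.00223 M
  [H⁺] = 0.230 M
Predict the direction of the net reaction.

Q = [H⁺]·[F⁻] / [HF] = (0.230)·(0.00223) / (0.110) = 0.00466
Q = 0.00466 > Keq = 8.91×10⁻⁴, so the reverse reaction proceeds.

to the left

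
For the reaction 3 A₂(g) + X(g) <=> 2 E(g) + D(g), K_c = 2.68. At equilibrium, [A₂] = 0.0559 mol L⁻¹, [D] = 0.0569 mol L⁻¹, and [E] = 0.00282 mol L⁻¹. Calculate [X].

At equilibrium, K_c = [E]²·[D] / ([A₂]³·[X]) = 2.68.
(0.00282)²·(0.0569) / ((0.0559)³·([X])) = 2.68
[X] = 9.67e-4 mol L⁻¹

[X] = 9.67e-4 mol L⁻¹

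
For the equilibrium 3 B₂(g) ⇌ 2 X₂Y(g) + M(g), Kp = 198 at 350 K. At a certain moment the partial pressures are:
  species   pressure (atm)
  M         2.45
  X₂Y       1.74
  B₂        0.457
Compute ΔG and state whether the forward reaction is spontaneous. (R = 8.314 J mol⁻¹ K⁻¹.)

Qp = P(X₂Y)²·P(M) / P(B₂)³ = (1.74)²·(2.45) / (0.457)³ = 77.7
ΔG = RT ln(Qp/Kp) = (8.314 J mol⁻¹ K⁻¹)(350 K) × ln(77.7/198)
   = (2.910 kJ/mol)(-0.9354) = -2.72 kJ/mol
ΔG < 0, so the forward reaction is spontaneous (proceeds forward).

ΔG = -2.72 kJ/mol; the forward reaction is spontaneous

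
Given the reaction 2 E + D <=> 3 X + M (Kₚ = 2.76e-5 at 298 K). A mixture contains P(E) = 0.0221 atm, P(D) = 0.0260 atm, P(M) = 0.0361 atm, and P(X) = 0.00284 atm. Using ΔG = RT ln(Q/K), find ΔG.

ΔG = 2.13 kJ/mol

Qₚ = P(X)³·P(M) / (P(E)²·P(D)) = (0.00284)³·(0.0361) / ((0.0221)²·(0.0260)) = 6.51e-5
ΔG = RT ln(Qₚ/Kₚ) = (8.314 J mol⁻¹ K⁻¹)(298 K) × ln(6.51e-5/2.76e-5)
   = (2.478 kJ/mol)(0.8581) = 2.13 kJ/mol
ΔG > 0, so the forward reaction is non-spontaneous (proceeds in reverse).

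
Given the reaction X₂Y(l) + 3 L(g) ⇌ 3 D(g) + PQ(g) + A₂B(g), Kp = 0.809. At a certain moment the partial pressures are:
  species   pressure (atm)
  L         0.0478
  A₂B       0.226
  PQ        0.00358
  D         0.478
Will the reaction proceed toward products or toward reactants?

neither direction; the system is at equilibrium

(X₂Y is a pure liquid — omitted from Qp.)
Qp = P(D)³·P(PQ)·P(A₂B) / P(L)³ = (0.478)³·(0.00358)·(0.226) / (0.0478)³ = 0.809
Qp = 0.809 = Kp, so the system is already at equilibrium.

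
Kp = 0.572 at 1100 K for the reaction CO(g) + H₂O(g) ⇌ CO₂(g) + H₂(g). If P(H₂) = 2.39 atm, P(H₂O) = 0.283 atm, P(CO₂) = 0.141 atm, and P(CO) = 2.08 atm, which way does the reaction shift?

Qp = P(CO₂)·P(H₂) / (P(CO)·P(H₂O)) = (0.141)·(2.39) / ((2.08)·(0.283)) = 0.572
Qp = 0.572 = Kp, so the system is already at equilibrium.

no net change (already at equilibrium)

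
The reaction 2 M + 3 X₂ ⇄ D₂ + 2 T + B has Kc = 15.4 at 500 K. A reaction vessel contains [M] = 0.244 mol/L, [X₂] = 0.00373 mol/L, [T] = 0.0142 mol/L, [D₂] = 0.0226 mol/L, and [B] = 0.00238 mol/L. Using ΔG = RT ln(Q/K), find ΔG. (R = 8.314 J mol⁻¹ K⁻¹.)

Qc = [D₂]·[T]²·[B] / ([M]²·[X₂]³) = (0.0226)·(0.0142)²·(0.00238) / ((0.244)²·(0.00373)³) = 3.51
ΔG = RT ln(Qc/Kc) = (8.314 J mol⁻¹ K⁻¹)(500 K) × ln(3.51/15.4)
   = (4.157 kJ/mol)(-1.479) = -6.15 kJ/mol
ΔG < 0, so the forward reaction is spontaneous (proceeds forward).

ΔG = -6.15 kJ/mol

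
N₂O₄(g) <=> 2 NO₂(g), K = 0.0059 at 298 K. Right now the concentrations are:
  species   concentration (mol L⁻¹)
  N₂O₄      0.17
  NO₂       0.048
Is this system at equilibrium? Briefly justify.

Q = [NO₂]² / [N₂O₄] = (0.048)² / (0.17) = 0.014
Q = 0.014 > K = 0.0059: net reverse reaction.

no; Q > K, reaction proceeds in reverse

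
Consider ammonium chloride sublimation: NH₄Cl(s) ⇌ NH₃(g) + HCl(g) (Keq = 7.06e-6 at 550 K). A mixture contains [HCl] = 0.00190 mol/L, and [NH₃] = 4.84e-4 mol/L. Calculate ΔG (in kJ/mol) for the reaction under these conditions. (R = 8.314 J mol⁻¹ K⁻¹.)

(NH₄Cl is a pure solid — omitted from Q.)
Q = [NH₃]·[HCl] = (4.84e-4)·(0.00190) = 9.20e-7
ΔG = RT ln(Q/Keq) = (8.314 J mol⁻¹ K⁻¹)(550 K) × ln(9.20e-7/7.06e-6)
   = (4.573 kJ/mol)(-2.038) = -9.32 kJ/mol
ΔG < 0, so the forward reaction is spontaneous (proceeds forward).

ΔG = -9.32 kJ/mol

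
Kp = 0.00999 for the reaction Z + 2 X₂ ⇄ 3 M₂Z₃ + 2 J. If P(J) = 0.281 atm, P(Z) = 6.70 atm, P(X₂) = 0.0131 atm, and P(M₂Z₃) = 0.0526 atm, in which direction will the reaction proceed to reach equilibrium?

Qp = P(M₂Z₃)³·P(J)² / (P(Z)·P(X₂)²) = (0.0526)³·(0.281)² / ((6.70)·(0.0131)²) = 0.00999
Qp = 0.00999 = Kp, so the system is already at equilibrium.

at equilibrium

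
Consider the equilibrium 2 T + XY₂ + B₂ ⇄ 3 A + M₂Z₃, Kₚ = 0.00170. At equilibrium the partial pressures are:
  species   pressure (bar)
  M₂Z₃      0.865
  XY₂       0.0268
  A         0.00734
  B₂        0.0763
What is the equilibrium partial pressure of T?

At equilibrium, Kₚ = P(A)³·P(M₂Z₃) / (P(T)²·P(XY₂)·P(B₂)) = 0.00170.
(0.00734)³·(0.865) / ((P(T))²·(0.0268)·(0.0763)) = 0.00170
P(T)² = 0.0984 ⇒ P(T) = 0.314 bar

P(T) = 0.314 bar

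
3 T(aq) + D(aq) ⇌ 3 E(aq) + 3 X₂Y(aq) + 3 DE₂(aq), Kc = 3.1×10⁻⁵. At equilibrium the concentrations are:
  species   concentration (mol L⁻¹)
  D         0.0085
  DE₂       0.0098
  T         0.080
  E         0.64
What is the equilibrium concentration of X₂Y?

At equilibrium, Kc = [E]³·[X₂Y]³·[DE₂]³ / ([T]³·[D]) = 3.1×10⁻⁵.
(0.64)³·([X₂Y])³·(0.0098)³ / ((0.080)³·(0.0085)) = 3.1×10⁻⁵
[X₂Y]³ = 5.47×10⁻⁴ ⇒ [X₂Y] = 0.082 mol L⁻¹

[X₂Y] = 0.082 mol L⁻¹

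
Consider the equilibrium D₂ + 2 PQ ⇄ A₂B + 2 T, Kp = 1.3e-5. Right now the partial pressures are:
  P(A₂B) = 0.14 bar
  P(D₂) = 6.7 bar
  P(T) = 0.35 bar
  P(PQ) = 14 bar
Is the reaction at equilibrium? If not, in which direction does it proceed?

no net change (already at equilibrium)

Qp = P(A₂B)·P(T)² / (P(D₂)·P(PQ)²) = (0.14)·(0.35)² / ((6.7)·(14)²) = 1.3e-5
Qp = 1.3e-5 = Kp, so the system is already at equilibrium.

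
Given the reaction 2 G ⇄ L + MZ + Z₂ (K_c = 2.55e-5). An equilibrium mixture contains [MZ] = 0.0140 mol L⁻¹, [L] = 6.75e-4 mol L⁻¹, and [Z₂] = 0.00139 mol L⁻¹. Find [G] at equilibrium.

[G] = 0.0227 mol L⁻¹

At equilibrium, K_c = [L]·[MZ]·[Z₂] / [G]² = 2.55e-5.
(6.75e-4)·(0.0140)·(0.00139) / ([G])² = 2.55e-5
[G]² = 5.15e-4 ⇒ [G] = 0.0227 mol L⁻¹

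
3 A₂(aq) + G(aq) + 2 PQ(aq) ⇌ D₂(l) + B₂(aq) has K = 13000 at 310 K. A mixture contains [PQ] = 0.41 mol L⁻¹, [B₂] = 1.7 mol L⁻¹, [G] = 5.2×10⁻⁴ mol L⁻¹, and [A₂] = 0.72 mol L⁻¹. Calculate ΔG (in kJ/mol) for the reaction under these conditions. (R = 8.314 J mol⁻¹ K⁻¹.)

(D₂ is a pure liquid — omitted from Q.)
Q = [B₂] / ([A₂]³·[G]·[PQ]²) = (1.7) / ((0.72)³·(5.2×10⁻⁴)·(0.41)²) = 52100
ΔG = RT ln(Q/K) = (8.314 J mol⁻¹ K⁻¹)(310 K) × ln(52100/13000)
   = (2.577 kJ/mol)(1.388) = 3.58 kJ/mol
ΔG > 0, so the forward reaction is non-spontaneous (proceeds in reverse).

ΔG = 3.58 kJ/mol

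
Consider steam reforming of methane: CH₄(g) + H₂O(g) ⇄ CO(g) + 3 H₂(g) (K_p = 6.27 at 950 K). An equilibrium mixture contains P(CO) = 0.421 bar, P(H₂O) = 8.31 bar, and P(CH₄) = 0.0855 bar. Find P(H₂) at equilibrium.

P(H₂) = 2.20 bar

At equilibrium, K_p = P(CO)·P(H₂)³ / (P(CH₄)·P(H₂O)) = 6.27.
(0.421)·(P(H₂))³ / ((0.0855)·(8.31)) = 6.27
P(H₂)³ = 10.6 ⇒ P(H₂) = 2.20 bar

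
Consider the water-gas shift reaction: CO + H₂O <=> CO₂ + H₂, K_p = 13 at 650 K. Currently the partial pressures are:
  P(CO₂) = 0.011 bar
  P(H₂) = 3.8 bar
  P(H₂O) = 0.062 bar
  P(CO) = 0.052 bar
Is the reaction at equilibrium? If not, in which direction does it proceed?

Q_p = P(CO₂)·P(H₂) / (P(CO)·P(H₂O)) = (0.011)·(3.8) / ((0.052)·(0.062)) = 13
Q_p = 13 = K_p, so the system is already at equilibrium.

at equilibrium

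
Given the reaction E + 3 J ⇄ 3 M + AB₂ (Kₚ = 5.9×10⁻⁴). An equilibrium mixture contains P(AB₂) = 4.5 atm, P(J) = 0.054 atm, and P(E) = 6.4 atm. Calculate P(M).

At equilibrium, Kₚ = P(M)³·P(AB₂) / (P(E)·P(J)³) = 5.9×10⁻⁴.
(P(M))³·(4.5) / ((6.4)·(0.054)³) = 5.9×10⁻⁴
P(M)³ = 1.32×10⁻⁷ ⇒ P(M) = 0.0051 atm

P(M) = 0.0051 atm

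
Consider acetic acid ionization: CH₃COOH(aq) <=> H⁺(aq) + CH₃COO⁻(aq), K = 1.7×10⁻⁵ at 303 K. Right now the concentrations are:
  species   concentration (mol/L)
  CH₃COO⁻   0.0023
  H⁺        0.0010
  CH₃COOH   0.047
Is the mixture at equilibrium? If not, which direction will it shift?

no; Q > K, reaction proceeds in reverse

Q = [H⁺]·[CH₃COO⁻] / [CH₃COOH] = (0.0010)·(0.0023) / (0.047) = 4.9×10⁻⁵
Q = 4.9×10⁻⁵ > K = 1.7×10⁻⁵: net reverse reaction.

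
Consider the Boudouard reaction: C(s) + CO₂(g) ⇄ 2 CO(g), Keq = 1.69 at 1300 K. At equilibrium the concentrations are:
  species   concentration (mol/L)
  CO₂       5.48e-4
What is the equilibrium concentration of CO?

(C is a pure solid — omitted from Keq.)
At equilibrium, Keq = [CO]² / [CO₂] = 1.69.
([CO])² / (5.48e-4) = 1.69
[CO]² = 9.26e-4 ⇒ [CO] = 0.0304 mol/L

[CO] = 0.0304 mol/L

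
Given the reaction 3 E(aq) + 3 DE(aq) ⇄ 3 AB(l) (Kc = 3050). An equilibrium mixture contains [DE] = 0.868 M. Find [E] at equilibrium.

(AB is a pure liquid — omitted from Kc.)
At equilibrium, Kc = 1 / ([E]³·[DE]³) = 3050.
1 / (([E])³·(0.868)³) = 3050
[E]³ = 5.01e-4 ⇒ [E] = 0.0794 M

[E] = 0.0794 M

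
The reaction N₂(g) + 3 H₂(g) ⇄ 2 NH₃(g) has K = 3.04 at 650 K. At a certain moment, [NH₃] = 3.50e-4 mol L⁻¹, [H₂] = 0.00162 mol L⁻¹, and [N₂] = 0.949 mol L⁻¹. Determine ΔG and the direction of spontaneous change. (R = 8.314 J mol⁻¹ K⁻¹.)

Q = [NH₃]² / ([N₂]·[H₂]³) = (3.50e-4)² / ((0.949)·(0.00162)³) = 30.4
ΔG = RT ln(Q/K) = (8.314 J mol⁻¹ K⁻¹)(650 K) × ln(30.4/3.04)
   = (5.404 kJ/mol)(2.303) = 12.4 kJ/mol
ΔG > 0, so the forward reaction is non-spontaneous (proceeds in reverse).

ΔG = 12.4 kJ/mol; the forward reaction is non-spontaneous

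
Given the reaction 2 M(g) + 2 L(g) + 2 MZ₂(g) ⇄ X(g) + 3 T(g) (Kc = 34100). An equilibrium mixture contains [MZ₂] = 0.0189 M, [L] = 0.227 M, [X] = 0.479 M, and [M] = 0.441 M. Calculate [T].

[T] = 0.634 M

At equilibrium, Kc = [X]·[T]³ / ([M]²·[L]²·[MZ₂]²) = 34100.
(0.479)·([T])³ / ((0.441)²·(0.227)²·(0.0189)²) = 34100
[T]³ = 0.255 ⇒ [T] = 0.634 M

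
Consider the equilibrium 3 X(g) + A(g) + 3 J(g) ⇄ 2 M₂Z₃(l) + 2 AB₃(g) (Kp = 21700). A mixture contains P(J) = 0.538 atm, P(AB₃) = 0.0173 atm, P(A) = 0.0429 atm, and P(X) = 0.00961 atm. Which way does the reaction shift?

to the left

(M₂Z₃ is a pure liquid — omitted from Qp.)
Qp = P(AB₃)² / (P(X)³·P(A)·P(J)³) = (0.0173)² / ((0.00961)³·(0.0429)·(0.538)³) = 50500
Qp = 50500 > Kp = 21700, so the reverse reaction proceeds.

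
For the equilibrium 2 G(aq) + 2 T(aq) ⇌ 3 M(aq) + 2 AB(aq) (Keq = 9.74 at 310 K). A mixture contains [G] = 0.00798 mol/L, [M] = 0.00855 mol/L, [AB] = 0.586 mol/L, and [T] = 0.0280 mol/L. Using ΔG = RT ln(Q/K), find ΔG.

Q = [M]³·[AB]² / ([G]²·[T]²) = (0.00855)³·(0.586)² / ((0.00798)²·(0.0280)²) = 4.30
ΔG = RT ln(Q/Keq) = (8.314 J mol⁻¹ K⁻¹)(310 K) × ln(4.30/9.74)
   = (2.577 kJ/mol)(-0.8176) = -2.11 kJ/mol
ΔG < 0, so the forward reaction is spontaneous (proceeds forward).

ΔG = -2.11 kJ/mol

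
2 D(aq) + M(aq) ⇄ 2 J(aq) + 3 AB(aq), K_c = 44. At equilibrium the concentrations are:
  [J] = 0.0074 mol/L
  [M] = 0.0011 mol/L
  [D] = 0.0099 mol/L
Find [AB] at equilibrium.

At equilibrium, K_c = [J]²·[AB]³ / ([D]²·[M]) = 44.
(0.0074)²·([AB])³ / ((0.0099)²·(0.0011)) = 44
[AB]³ = 0.0866 ⇒ [AB] = 0.44 mol/L

[AB] = 0.44 mol/L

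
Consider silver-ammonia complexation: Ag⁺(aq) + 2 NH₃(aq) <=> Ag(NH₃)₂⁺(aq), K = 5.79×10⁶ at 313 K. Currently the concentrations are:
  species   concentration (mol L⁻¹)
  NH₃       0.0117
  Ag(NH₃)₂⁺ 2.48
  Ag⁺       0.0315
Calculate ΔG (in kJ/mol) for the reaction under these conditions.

Q = [Ag(NH₃)₂⁺] / ([Ag⁺]·[NH₃]²) = (2.48) / ((0.0315)·(0.0117)²) = 5.75×10⁵
ΔG = RT ln(Q/K) = (8.314 J mol⁻¹ K⁻¹)(313 K) × ln(5.75×10⁵/5.79×10⁶)
   = (2.602 kJ/mol)(-2.310) = -6.01 kJ/mol
ΔG < 0, so the forward reaction is spontaneous (proceeds forward).

ΔG = -6.01 kJ/mol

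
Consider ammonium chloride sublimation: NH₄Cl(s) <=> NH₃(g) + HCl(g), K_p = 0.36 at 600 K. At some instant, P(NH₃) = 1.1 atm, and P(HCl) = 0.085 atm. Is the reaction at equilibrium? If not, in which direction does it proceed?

in the forward direction

(NH₄Cl is a pure solid — omitted from Q_p.)
Q_p = P(NH₃)·P(HCl) = (1.1)·(0.085) = 0.094
Q_p = 0.094 < K_p = 0.36, so the forward reaction proceeds.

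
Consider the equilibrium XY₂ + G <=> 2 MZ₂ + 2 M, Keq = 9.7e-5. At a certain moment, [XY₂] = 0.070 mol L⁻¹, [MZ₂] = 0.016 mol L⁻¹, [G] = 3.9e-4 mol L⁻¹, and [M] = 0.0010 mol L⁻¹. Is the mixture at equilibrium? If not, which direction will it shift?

Q = [MZ₂]²·[M]² / ([XY₂]·[G]) = (0.016)²·(0.0010)² / ((0.070)·(3.9e-4)) = 9.4e-6
Q = 9.4e-6 < Keq = 9.7e-5: net forward reaction.

no; Q < K, reaction proceeds forward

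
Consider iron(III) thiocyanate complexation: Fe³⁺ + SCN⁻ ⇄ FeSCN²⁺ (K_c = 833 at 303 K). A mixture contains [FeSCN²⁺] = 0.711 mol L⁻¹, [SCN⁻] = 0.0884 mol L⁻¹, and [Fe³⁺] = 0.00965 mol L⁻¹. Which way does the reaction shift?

at equilibrium

Q_c = [FeSCN²⁺] / ([Fe³⁺]·[SCN⁻]) = (0.711) / ((0.00965)·(0.0884)) = 833
Q_c = 833 = K_c, so the system is already at equilibrium.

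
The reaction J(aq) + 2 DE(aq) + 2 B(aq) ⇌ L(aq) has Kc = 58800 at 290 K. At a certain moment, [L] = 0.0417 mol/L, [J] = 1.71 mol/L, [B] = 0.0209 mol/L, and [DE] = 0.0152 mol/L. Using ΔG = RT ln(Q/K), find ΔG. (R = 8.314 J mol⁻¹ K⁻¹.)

Qc = [L] / ([J]·[DE]²·[B]²) = (0.0417) / ((1.71)·(0.0152)²·(0.0209)²) = 2.42e5
ΔG = RT ln(Qc/Kc) = (8.314 J mol⁻¹ K⁻¹)(290 K) × ln(2.42e5/58800)
   = (2.411 kJ/mol)(1.415) = 3.41 kJ/mol
ΔG > 0, so the forward reaction is non-spontaneous (proceeds in reverse).

ΔG = 3.41 kJ/mol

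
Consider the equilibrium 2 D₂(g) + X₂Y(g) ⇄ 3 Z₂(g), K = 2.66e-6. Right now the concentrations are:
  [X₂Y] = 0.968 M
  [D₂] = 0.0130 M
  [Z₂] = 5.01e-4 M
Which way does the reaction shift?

in the forward direction

Q = [Z₂]³ / ([D₂]²·[X₂Y]) = (5.01e-4)³ / ((0.0130)²·(0.968)) = 7.69e-7
Q = 7.69e-7 < K = 2.66e-6, so the forward reaction proceeds.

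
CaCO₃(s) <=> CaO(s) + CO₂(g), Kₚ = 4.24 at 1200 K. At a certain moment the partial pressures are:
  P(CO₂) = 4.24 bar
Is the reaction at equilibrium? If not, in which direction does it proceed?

(CaCO₃, CaO are pure solids — omitted from Qₚ.)
Qₚ = P(CO₂) = 4.24
Qₚ = 4.24 = Kₚ, so the system is already at equilibrium.

no net change (already at equilibrium)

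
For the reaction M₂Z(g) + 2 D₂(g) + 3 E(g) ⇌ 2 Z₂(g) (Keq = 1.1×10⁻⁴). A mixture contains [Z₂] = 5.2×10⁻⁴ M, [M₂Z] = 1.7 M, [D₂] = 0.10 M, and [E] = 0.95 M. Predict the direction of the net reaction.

Q = [Z₂]² / ([M₂Z]·[D₂]²·[E]³) = (5.2×10⁻⁴)² / ((1.7)·(0.10)²·(0.95)³) = 1.9×10⁻⁵
Q = 1.9×10⁻⁵ < Keq = 1.1×10⁻⁴, so the forward reaction proceeds.

toward products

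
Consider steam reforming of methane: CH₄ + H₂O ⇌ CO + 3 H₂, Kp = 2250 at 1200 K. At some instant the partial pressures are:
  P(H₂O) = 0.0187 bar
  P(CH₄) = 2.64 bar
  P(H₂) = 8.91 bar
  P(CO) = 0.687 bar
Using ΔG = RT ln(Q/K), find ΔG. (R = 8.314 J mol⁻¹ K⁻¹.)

ΔG = 14.7 kJ/mol

Qp = P(CO)·P(H₂)³ / (P(CH₄)·P(H₂O)) = (0.687)·(8.91)³ / ((2.64)·(0.0187)) = 9840
ΔG = RT ln(Qp/Kp) = (8.314 J mol⁻¹ K⁻¹)(1200 K) × ln(9840/2250)
   = (9.977 kJ/mol)(1.476) = 14.7 kJ/mol
ΔG > 0, so the forward reaction is non-spontaneous (proceeds in reverse).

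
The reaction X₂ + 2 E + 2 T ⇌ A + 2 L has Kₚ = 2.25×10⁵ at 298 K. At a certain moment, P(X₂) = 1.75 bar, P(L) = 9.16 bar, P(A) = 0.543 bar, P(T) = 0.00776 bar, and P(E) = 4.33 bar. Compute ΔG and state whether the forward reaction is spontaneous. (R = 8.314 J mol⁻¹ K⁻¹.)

Qₚ = P(A)·P(L)² / (P(X₂)·P(E)²·P(T)²) = (0.543)·(9.16)² / ((1.75)·(4.33)²·(0.00776)²) = 23100
ΔG = RT ln(Qₚ/Kₚ) = (8.314 J mol⁻¹ K⁻¹)(298 K) × ln(23100/2.25×10⁵)
   = (2.478 kJ/mol)(-2.276) = -5.64 kJ/mol
ΔG < 0, so the forward reaction is spontaneous (proceeds forward).

ΔG = -5.64 kJ/mol; the forward reaction is spontaneous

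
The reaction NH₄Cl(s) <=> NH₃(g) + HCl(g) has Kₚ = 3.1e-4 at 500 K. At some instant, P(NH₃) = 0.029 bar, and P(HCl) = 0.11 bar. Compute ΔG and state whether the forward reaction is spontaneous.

(NH₄Cl is a pure solid — omitted from Qₚ.)
Qₚ = P(NH₃)·P(HCl) = (0.029)·(0.11) = 0.00319
ΔG = RT ln(Qₚ/Kₚ) = (8.314 J mol⁻¹ K⁻¹)(500 K) × ln(0.00319/3.1e-4)
   = (4.157 kJ/mol)(2.331) = 9.69 kJ/mol
ΔG > 0, so the forward reaction is non-spontaneous (proceeds in reverse).

ΔG = 9.69 kJ/mol; the forward reaction is non-spontaneous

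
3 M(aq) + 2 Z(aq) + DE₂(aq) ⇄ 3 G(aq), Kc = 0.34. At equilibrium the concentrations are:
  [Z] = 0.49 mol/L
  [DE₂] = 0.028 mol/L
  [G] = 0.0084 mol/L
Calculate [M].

At equilibrium, Kc = [G]³ / ([M]³·[Z]²·[DE₂]) = 0.34.
(0.0084)³ / (([M])³·(0.49)²·(0.028)) = 0.34
[M]³ = 2.59e-4 ⇒ [M] = 0.064 mol/L

[M] = 0.064 mol/L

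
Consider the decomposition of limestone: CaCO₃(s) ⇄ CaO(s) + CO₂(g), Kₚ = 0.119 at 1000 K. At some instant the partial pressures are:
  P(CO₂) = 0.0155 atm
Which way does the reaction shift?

toward products

(CaCO₃, CaO are pure solids — omitted from Qₚ.)
Qₚ = P(CO₂) = 0.0155
Qₚ = 0.0155 < Kₚ = 0.119, so the forward reaction proceeds.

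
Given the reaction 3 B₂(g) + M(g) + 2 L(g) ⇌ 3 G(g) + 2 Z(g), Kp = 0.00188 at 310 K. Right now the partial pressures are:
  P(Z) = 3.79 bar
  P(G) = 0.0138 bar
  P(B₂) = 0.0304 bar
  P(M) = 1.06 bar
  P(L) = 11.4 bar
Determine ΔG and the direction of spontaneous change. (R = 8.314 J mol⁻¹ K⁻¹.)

ΔG = 4.24 kJ/mol; the forward reaction is non-spontaneous

Qp = P(G)³·P(Z)² / (P(B₂)³·P(M)·P(L)²) = (0.0138)³·(3.79)² / ((0.0304)³·(1.06)·(11.4)²) = 0.00975
ΔG = RT ln(Qp/Kp) = (8.314 J mol⁻¹ K⁻¹)(310 K) × ln(0.00975/0.00188)
   = (2.577 kJ/mol)(1.646) = 4.24 kJ/mol
ΔG > 0, so the forward reaction is non-spontaneous (proceeds in reverse).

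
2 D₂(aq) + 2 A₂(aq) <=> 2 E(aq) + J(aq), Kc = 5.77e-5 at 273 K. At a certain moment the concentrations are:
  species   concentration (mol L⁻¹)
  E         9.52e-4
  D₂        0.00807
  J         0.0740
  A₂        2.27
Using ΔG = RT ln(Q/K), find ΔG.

ΔG = 2.82 kJ/mol

Qc = [E]²·[J] / ([D₂]²·[A₂]²) = (9.52e-4)²·(0.0740) / ((0.00807)²·(2.27)²) = 2.00e-4
ΔG = RT ln(Qc/Kc) = (8.314 J mol⁻¹ K⁻¹)(273 K) × ln(2.00e-4/5.77e-5)
   = (2.270 kJ/mol)(1.243) = 2.82 kJ/mol
ΔG > 0, so the forward reaction is non-spontaneous (proceeds in reverse).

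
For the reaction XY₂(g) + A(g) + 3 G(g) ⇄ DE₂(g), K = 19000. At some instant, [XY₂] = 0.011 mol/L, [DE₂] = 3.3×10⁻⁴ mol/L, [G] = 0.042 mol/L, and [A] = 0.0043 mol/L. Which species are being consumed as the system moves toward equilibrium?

Q = [DE₂] / ([XY₂]·[A]·[G]³) = (3.3×10⁻⁴) / ((0.011)·(0.0043)·(0.042)³) = 94000
Q = 94000 > K = 19000: net reverse reaction.

DE₂ (products)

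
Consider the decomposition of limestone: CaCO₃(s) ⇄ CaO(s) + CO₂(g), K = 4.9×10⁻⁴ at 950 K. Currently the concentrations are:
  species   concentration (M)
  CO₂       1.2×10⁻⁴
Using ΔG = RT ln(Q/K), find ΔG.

ΔG = -11.1 kJ/mol

(CaCO₃, CaO are pure solids — omitted from Q.)
Q = [CO₂] = 1.20×10⁻⁴
ΔG = RT ln(Q/K) = (8.314 J mol⁻¹ K⁻¹)(950 K) × ln(1.20×10⁻⁴/4.9×10⁻⁴)
   = (7.898 kJ/mol)(-1.407) = -11.1 kJ/mol
ΔG < 0, so the forward reaction is spontaneous (proceeds forward).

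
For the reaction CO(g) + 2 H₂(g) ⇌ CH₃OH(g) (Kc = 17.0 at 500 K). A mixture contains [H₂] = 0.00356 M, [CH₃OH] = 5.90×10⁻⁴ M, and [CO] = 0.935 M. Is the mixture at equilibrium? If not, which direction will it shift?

Qc = [CH₃OH] / ([CO]·[H₂]²) = (5.90×10⁻⁴) / ((0.935)·(0.00356)²) = 49.8
Qc = 49.8 > Kc = 17.0: net reverse reaction.

no; Q > K, reaction proceeds in reverse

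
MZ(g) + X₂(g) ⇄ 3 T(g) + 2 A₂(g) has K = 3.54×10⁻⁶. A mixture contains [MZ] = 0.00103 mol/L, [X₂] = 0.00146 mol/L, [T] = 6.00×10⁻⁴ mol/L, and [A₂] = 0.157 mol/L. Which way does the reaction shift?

neither direction; the system is at equilibrium

Q = [T]³·[A₂]² / ([MZ]·[X₂]) = (6.00×10⁻⁴)³·(0.157)² / ((0.00103)·(0.00146)) = 3.54×10⁻⁶
Q = 3.54×10⁻⁶ = K, so the system is already at equilibrium.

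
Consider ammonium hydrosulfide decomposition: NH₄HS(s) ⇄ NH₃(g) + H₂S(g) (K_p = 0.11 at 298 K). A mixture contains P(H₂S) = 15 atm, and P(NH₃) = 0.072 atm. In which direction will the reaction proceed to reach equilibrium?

(NH₄HS is a pure solid — omitted from Q_p.)
Q_p = P(NH₃)·P(H₂S) = (0.072)·(15) = 1.1
Q_p = 1.1 > K_p = 0.11, so the reverse reaction proceeds.

to the left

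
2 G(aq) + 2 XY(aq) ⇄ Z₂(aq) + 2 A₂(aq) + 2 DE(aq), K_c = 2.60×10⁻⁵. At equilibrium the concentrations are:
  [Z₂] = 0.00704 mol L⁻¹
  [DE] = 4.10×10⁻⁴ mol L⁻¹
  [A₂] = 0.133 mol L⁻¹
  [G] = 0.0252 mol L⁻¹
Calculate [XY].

At equilibrium, K_c = [Z₂]·[A₂]²·[DE]² / ([G]²·[XY]²) = 2.60×10⁻⁵.
(0.00704)·(0.133)²·(4.10×10⁻⁴)² / ((0.0252)²·([XY])²) = 2.60×10⁻⁵
[XY]² = 0.00127 ⇒ [XY] = 0.0356 mol L⁻¹

[XY] = 0.0356 mol L⁻¹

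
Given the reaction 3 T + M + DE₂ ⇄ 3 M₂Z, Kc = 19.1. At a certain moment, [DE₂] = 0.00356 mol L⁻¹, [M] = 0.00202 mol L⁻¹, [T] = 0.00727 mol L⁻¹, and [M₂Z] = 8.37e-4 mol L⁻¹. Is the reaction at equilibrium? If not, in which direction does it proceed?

Qc = [M₂Z]³ / ([T]³·[M]·[DE₂]) = (8.37e-4)³ / ((0.00727)³·(0.00202)·(0.00356)) = 212
Qc = 212 > Kc = 19.1, so the reverse reaction proceeds.

toward reactants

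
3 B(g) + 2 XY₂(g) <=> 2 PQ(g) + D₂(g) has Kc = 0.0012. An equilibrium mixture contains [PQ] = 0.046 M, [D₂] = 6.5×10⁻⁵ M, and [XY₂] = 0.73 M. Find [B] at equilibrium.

At equilibrium, Kc = [PQ]²·[D₂] / ([B]³·[XY₂]²) = 0.0012.
(0.046)²·(6.5×10⁻⁵) / (([B])³·(0.73)²) = 0.0012
[B]³ = 2.15×10⁻⁴ ⇒ [B] = 0.060 M

[B] = 0.060 M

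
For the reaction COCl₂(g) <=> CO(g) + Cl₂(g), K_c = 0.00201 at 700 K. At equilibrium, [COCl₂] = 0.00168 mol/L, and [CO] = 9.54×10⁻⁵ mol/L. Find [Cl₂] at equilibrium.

[Cl₂] = 0.0354 mol/L

At equilibrium, K_c = [CO]·[Cl₂] / [COCl₂] = 0.00201.
(9.54×10⁻⁵)·([Cl₂]) / (0.00168) = 0.00201
[Cl₂] = 0.0354 mol/L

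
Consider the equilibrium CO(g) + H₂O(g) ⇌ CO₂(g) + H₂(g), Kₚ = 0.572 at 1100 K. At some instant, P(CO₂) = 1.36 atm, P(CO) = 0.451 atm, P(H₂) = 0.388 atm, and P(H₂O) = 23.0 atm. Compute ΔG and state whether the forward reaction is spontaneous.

ΔG = -22.1 kJ/mol; the forward reaction is spontaneous

Qₚ = P(CO₂)·P(H₂) / (P(CO)·P(H₂O)) = (1.36)·(0.388) / ((0.451)·(23.0)) = 0.0509
ΔG = RT ln(Qₚ/Kₚ) = (8.314 J mol⁻¹ K⁻¹)(1100 K) × ln(0.0509/0.572)
   = (9.145 kJ/mol)(-2.419) = -22.1 kJ/mol
ΔG < 0, so the forward reaction is spontaneous (proceeds forward).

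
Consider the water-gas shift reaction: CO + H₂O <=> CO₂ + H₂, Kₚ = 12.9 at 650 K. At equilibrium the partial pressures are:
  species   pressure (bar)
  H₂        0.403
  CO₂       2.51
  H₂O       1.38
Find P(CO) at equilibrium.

P(CO) = 0.0568 bar

At equilibrium, Kₚ = P(CO₂)·P(H₂) / (P(CO)·P(H₂O)) = 12.9.
(2.51)·(0.403) / ((P(CO))·(1.38)) = 12.9
P(CO) = 0.0568 bar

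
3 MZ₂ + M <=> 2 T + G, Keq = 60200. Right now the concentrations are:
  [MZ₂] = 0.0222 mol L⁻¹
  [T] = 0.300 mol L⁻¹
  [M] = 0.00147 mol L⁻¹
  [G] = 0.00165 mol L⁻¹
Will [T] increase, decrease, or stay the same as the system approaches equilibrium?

increase

Q = [T]²·[G] / ([MZ₂]³·[M]) = (0.300)²·(0.00165) / ((0.0222)³·(0.00147)) = 9230
Q = 9230 < Keq = 60200: net forward reaction.
T is a product, so it increases.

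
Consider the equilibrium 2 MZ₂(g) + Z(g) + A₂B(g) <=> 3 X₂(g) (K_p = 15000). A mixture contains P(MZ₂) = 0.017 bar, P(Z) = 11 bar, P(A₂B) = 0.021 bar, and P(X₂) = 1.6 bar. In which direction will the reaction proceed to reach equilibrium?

Q_p = P(X₂)³ / (P(MZ₂)²·P(Z)·P(A₂B)) = (1.6)³ / ((0.017)²·(11)·(0.021)) = 61000
Q_p = 61000 > K_p = 15000, so the reverse reaction proceeds.

in the reverse direction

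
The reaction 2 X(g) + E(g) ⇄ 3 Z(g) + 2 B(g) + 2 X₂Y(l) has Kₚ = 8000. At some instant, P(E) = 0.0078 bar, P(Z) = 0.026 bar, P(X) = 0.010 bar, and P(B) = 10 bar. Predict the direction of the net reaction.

forward (toward products)

(X₂Y is a pure liquid — omitted from Qₚ.)
Qₚ = P(Z)³·P(B)² / (P(X)²·P(E)) = (0.026)³·(10)² / ((0.010)²·(0.0078)) = 2300
Qₚ = 2300 < Kₚ = 8000, so the forward reaction proceeds.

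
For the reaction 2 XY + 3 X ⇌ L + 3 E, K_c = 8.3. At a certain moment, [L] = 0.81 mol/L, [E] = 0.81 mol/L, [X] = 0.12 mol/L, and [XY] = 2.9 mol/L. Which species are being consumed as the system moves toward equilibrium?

Q_c = [L]·[E]³ / ([XY]²·[X]³) = (0.81)·(0.81)³ / ((2.9)²·(0.12)³) = 30
Q_c = 30 > K_c = 8.3: net reverse reaction.

L, E (products)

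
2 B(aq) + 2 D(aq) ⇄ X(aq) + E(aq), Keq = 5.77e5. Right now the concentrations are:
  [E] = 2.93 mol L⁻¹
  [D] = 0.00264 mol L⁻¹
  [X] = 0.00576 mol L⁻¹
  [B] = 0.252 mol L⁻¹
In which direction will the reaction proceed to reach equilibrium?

Q = [X]·[E] / ([B]²·[D]²) = (0.00576)·(2.93) / ((0.252)²·(0.00264)²) = 38100
Q = 38100 < Keq = 5.77e5, so the forward reaction proceeds.

toward products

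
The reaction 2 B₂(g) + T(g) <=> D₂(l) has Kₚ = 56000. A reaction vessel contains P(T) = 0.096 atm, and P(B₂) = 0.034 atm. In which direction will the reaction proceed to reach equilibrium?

toward products

(D₂ is a pure liquid — omitted from Qₚ.)
Qₚ = 1 / (P(B₂)²·P(T)) = 1 / ((0.034)²·(0.096)) = 9000
Qₚ = 9000 < Kₚ = 56000, so the forward reaction proceeds.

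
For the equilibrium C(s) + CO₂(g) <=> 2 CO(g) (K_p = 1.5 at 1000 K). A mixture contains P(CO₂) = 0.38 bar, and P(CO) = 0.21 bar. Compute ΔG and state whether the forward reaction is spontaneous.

(C is a pure solid — omitted from Q_p.)
Q_p = P(CO)² / P(CO₂) = (0.21)² / (0.38) = 0.116
ΔG = RT ln(Q_p/K_p) = (8.314 J mol⁻¹ K⁻¹)(1000 K) × ln(0.116/1.5)
   = (8.314 kJ/mol)(-2.560) = -21.3 kJ/mol
ΔG < 0, so the forward reaction is spontaneous (proceeds forward).

ΔG = -21.3 kJ/mol; the forward reaction is spontaneous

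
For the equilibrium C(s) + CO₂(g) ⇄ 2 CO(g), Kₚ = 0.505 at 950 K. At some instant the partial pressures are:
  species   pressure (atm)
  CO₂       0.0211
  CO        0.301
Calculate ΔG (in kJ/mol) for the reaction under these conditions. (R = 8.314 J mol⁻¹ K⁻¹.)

(C is a pure solid — omitted from Qₚ.)
Qₚ = P(CO)² / P(CO₂) = (0.301)² / (0.0211) = 4.29
ΔG = RT ln(Qₚ/Kₚ) = (8.314 J mol⁻¹ K⁻¹)(950 K) × ln(4.29/0.505)
   = (7.898 kJ/mol)(2.139) = 16.9 kJ/mol
ΔG > 0, so the forward reaction is non-spontaneous (proceeds in reverse).

ΔG = 16.9 kJ/mol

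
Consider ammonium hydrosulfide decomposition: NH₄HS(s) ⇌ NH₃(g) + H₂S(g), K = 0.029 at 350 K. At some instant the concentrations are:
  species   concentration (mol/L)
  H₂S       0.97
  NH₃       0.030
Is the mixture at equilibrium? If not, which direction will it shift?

yes, at equilibrium

(NH₄HS is a pure solid — omitted from Q.)
Q = [NH₃]·[H₂S] = (0.030)·(0.97) = 0.029
Q = 0.029 = K; the system is at equilibrium.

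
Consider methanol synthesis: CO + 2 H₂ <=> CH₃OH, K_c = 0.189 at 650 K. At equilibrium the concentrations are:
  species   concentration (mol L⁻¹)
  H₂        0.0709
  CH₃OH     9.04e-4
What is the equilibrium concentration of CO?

[CO] = 0.952 mol L⁻¹

At equilibrium, K_c = [CH₃OH] / ([CO]·[H₂]²) = 0.189.
(9.04e-4) / (([CO])·(0.0709)²) = 0.189
[CO] = 0.952 mol L⁻¹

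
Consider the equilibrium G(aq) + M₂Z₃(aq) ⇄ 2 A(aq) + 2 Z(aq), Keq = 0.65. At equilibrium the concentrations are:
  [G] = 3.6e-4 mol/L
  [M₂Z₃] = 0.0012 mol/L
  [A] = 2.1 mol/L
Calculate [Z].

At equilibrium, Keq = [A]²·[Z]² / ([G]·[M₂Z₃]) = 0.65.
(2.1)²·([Z])² / ((3.6e-4)·(0.0012)) = 0.65
[Z]² = 6.37e-8 ⇒ [Z] = 2.5e-4 mol/L

[Z] = 2.5e-4 mol/L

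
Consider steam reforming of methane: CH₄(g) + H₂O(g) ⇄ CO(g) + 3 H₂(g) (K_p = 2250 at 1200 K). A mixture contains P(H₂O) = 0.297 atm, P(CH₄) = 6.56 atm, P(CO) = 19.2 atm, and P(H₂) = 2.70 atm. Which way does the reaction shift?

Q_p = P(CO)·P(H₂)³ / (P(CH₄)·P(H₂O)) = (19.2)·(2.70)³ / ((6.56)·(0.297)) = 194
Q_p = 194 < K_p = 2250, so the forward reaction proceeds.

forward (toward products)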